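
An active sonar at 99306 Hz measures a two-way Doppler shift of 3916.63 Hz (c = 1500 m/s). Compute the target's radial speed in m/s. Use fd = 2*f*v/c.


From fd = 2*f*v/c, v = c*fd/(2*f) = 1500 * 3916.63 / (2*99306) = 29.58

29.58 m/s


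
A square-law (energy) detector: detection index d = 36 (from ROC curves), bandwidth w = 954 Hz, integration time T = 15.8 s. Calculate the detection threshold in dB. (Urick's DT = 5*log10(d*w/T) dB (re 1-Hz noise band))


DT = 5*log10(d*w/T) = 5*log10(36 * 954 / 15.8) = 5*log10(2173.67) = 16.69

16.69 dB


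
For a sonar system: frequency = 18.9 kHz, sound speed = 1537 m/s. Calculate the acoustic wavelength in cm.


8.13 cm


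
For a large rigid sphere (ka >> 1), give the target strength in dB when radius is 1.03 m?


TS = 10*log10(1.03^2 / 4) = 10*log10(0.265225) = -5.76

-5.76 dB


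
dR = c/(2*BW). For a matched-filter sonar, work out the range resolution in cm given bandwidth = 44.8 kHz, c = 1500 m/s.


1.67 cm


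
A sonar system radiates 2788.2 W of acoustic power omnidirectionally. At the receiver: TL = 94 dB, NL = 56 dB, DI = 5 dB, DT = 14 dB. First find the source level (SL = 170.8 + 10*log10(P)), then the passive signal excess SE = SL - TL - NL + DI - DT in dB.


Step 1: SL = 170.8 + 10*log10(2788.2) = 205.25 dB
Step 2: SE = SL - TL - NL + DI - DT = 205.25 - 94 - 56 + 5 - 14 = 46.25

46.25 dB


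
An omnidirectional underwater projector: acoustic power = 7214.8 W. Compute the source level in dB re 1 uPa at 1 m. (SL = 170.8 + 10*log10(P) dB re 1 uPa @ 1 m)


SL = 170.8 + 10*log10(7214.8) = 170.8 + 38.58 = 209.38

209.38 dB


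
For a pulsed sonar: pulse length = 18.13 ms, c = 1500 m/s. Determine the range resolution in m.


dR = c*tau/2 = 1500 * 18.13e-3 / 2 = 13.5975

13.5975 m


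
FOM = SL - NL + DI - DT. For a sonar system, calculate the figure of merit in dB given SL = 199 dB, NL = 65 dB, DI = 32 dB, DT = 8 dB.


FOM = SL - NL + DI - DT = 199 - 65 + 32 - 8 = 158

158 dB


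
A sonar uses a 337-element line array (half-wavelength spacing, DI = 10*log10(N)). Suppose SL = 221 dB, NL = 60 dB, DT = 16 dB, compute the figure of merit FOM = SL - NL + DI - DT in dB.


Step 1: DI = 10*log10(337) = 25.28 dB
Step 2: FOM = SL - NL + DI - DT = 221 - 60 + 25.28 - 16 = 170.28

170.28 dB


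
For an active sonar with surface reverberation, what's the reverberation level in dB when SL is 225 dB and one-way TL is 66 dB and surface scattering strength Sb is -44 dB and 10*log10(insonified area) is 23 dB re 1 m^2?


RL = SL - 2*TL + Sb + 10*log10(A) = 225 - 2*66 + (-44) + 23 = 72

72 dB


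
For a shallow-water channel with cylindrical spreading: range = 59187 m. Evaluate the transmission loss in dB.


TL = 10*log10(59187) = 47.72

47.72 dB


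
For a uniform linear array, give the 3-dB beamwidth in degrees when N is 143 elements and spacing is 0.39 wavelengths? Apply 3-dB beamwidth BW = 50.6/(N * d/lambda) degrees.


BW = 50.6 / (143 * 0.39) = 50.6 / 55.77 = 0.91

0.91 deg


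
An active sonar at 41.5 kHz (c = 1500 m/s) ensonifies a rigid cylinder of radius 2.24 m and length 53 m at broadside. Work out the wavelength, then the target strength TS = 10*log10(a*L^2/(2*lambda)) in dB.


Step 1: lambda = c/f = 1500/41500 = 0.03614 m
Step 2: TS = 10*log10(a*L^2/(2*lambda)) = 10*log10(2.24*53^2/(2*0.03614)) = 49.4

49.4 dB


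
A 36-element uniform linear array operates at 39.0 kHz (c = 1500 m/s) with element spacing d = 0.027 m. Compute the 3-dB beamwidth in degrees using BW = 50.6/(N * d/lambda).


2.0 deg


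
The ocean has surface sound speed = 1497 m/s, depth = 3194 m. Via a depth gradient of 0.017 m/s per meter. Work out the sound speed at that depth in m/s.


c = 1497 + 0.017 * 3194 = 1551.298

1551.298 m/s


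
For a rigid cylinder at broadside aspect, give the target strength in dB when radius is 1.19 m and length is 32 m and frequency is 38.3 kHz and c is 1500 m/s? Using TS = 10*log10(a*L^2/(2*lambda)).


lambda = 1500/38300 = 0.03916 m
TS = 10*log10(1.19*32^2/(2*0.03916)) = 41.92

41.92 dB


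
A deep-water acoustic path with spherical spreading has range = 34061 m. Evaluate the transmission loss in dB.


90.65 dB


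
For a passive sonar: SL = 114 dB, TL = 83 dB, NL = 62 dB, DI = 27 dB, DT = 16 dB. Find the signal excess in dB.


SE = SL - TL - NL + DI - DT = 114 - 83 - 62 + 27 - 16 = -20

-20 dB


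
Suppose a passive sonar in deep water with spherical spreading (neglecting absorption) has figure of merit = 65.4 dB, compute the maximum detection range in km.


1.86 km


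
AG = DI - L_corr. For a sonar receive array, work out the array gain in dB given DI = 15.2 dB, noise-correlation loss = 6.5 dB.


AG = DI - L_corr = 15.2 - 6.5 = 8.7

8.7 dB


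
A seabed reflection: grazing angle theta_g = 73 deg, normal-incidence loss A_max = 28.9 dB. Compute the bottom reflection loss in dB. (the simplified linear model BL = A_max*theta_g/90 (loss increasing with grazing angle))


23.44 dB


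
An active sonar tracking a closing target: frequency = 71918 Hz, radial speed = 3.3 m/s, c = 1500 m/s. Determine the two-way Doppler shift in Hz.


fd = 2*f*v/c = 2 * 71918 * 3.3 / 1500 = 316.44

316.44 Hz


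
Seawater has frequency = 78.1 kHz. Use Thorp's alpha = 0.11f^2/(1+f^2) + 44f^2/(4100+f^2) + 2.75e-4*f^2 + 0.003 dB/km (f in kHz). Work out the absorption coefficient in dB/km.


28.103 dB/km


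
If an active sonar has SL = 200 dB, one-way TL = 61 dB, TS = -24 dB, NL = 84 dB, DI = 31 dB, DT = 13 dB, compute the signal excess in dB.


SE = SL - 2*TL + TS - NL + DI - DT = 200 - 2*61 + (-24) - 84 + 31 - 13 = -12

-12 dB


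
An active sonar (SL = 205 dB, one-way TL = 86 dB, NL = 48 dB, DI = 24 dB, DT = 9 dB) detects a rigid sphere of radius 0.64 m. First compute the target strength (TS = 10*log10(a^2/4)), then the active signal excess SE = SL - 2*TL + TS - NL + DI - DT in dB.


Step 1: TS = 10*log10(0.64^2/4) = -9.9 dB
Step 2: SE = SL - 2*TL + TS - NL + DI - DT = 205 - 2*86 + (-9.9) - 48 + 24 - 9 = -9.9

-9.9 dB


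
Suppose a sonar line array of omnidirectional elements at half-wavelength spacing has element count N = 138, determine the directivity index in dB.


DI = 10*log10(138) = 21.4

21.4 dB


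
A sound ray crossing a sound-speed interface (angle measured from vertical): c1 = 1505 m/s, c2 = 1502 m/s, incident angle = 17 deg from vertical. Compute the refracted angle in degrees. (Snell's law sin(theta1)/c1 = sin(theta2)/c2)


sin(theta2) = (c2/c1)*sin(theta1) = (1502/1505)*sin(17 deg) = 0.29179
theta2 = arcsin(0.29179) = 16.97

16.97 deg


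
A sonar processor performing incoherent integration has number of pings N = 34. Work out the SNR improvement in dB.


Gain = 5*log10(34) = 7.66

7.66 dB


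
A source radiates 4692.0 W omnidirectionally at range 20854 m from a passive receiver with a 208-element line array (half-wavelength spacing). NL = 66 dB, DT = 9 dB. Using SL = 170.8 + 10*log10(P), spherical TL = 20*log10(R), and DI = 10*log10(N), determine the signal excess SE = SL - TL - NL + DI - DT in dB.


69.31 dB


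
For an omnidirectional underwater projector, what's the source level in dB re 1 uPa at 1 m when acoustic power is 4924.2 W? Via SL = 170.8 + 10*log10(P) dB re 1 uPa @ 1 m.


SL = 170.8 + 10*log10(4924.2) = 170.8 + 36.92 = 207.72

207.72 dB


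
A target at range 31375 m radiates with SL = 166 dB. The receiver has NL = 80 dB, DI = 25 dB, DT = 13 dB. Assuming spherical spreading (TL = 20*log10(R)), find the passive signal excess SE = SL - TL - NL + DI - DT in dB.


Step 1: TL = 20*log10(31375) = 89.93 dB
Step 2: SE = 166 - 89.93 - 80 + 25 - 13 = 8.07

8.07 dB


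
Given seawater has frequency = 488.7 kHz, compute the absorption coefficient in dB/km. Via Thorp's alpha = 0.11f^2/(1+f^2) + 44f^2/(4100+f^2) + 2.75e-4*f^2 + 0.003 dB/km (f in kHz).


f^2 = 238827.69
alpha = 0.11*238827.69/(1+238827.69) + 44*238827.69/(4100+238827.69) + 2.75e-4*238827.69 + 0.003 = 109.048

109.048 dB/km


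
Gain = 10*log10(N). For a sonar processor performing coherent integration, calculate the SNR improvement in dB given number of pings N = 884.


Gain = 10*log10(884) = 29.46

29.46 dB


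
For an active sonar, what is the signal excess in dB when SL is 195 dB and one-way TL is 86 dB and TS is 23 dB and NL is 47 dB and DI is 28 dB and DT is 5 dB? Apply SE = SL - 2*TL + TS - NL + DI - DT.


SE = SL - 2*TL + TS - NL + DI - DT = 195 - 2*86 + (23) - 47 + 28 - 5 = 22

22 dB


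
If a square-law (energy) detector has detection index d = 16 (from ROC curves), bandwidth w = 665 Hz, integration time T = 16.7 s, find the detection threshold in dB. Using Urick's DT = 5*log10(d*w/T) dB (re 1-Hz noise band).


DT = 5*log10(d*w/T) = 5*log10(16 * 665 / 16.7) = 5*log10(637.13) = 14.02

14.02 dB


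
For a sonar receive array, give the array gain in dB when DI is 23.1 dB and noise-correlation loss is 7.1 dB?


AG = DI - L_corr = 23.1 - 7.1 = 16.0

16.0 dB


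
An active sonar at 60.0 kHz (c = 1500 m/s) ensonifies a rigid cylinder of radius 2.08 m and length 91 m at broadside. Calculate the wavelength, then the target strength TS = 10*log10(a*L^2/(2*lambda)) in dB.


Step 1: lambda = c/f = 1500/60000 = 0.025 m
Step 2: TS = 10*log10(a*L^2/(2*lambda)) = 10*log10(2.08*91^2/(2*0.025)) = 55.37

55.37 dB


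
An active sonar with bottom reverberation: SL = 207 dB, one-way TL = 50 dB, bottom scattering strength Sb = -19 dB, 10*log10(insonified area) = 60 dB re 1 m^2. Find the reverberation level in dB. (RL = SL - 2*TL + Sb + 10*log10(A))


RL = SL - 2*TL + Sb + 10*log10(A) = 207 - 2*50 + (-19) + 60 = 148

148 dB


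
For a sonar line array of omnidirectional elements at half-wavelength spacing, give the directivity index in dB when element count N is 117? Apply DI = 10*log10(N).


DI = 10*log10(117) = 20.68

20.68 dB


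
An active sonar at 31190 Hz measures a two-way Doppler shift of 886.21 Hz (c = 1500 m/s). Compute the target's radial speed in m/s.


21.31 m/s


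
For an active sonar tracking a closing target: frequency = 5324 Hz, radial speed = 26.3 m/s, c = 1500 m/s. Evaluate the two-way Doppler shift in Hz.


fd = 2*f*v/c = 2 * 5324 * 26.3 / 1500 = 186.69

186.69 Hz


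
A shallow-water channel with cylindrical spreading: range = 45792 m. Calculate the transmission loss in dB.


46.61 dB


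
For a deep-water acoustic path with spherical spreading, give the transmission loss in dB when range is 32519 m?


TL = 20*log10(32519) = 90.24

90.24 dB


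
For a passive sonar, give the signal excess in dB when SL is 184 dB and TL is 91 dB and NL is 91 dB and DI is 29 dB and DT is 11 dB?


SE = SL - TL - NL + DI - DT = 184 - 91 - 91 + 29 - 11 = 20

20 dB


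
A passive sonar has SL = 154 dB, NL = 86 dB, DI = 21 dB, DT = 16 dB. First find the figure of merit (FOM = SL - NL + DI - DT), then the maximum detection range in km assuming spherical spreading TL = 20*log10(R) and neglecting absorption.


Step 1: FOM = SL - NL + DI - DT = 154 - 86 + 21 - 16 = 73 dB
Step 2: at max range FOM = TL = 20*log10(R), so R = 10^(73/20) = 4466.84 m = 4.47 km

4.47 km


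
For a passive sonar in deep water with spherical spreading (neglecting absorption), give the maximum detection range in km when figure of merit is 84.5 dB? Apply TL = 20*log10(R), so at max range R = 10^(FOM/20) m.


16.79 km


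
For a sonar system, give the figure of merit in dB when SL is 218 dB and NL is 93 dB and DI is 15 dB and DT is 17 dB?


FOM = SL - NL + DI - DT = 218 - 93 + 15 - 17 = 123

123 dB


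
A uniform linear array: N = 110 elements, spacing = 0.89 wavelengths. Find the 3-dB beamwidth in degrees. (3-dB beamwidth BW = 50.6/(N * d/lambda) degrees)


0.52 deg


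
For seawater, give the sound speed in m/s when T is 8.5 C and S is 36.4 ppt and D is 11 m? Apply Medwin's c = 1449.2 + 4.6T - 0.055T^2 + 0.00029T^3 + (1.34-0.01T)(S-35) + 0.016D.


1486.44 m/s


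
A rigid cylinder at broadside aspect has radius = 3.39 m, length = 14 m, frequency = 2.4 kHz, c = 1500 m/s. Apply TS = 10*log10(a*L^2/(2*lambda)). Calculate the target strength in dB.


lambda = 1500/2400 = 0.625 m
TS = 10*log10(3.39*14^2/(2*0.625)) = 27.26

27.26 dB


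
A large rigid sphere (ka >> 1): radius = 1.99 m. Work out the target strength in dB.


TS = 10*log10(1.99^2 / 4) = 10*log10(0.990025) = -0.04

-0.04 dB


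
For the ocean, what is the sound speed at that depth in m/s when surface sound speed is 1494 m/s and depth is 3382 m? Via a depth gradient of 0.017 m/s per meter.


c = 1494 + 0.017 * 3382 = 1551.494

1551.494 m/s


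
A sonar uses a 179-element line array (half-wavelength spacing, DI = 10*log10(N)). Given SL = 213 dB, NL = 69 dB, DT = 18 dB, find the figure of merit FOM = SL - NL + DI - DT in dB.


Step 1: DI = 10*log10(179) = 22.53 dB
Step 2: FOM = SL - NL + DI - DT = 213 - 69 + 22.53 - 18 = 148.53

148.53 dB


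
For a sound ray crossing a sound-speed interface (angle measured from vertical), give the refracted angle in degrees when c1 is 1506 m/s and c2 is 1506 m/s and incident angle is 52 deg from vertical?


52.0 deg


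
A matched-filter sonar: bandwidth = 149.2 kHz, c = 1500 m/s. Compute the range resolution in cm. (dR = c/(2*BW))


dR = c/(2*BW) = 1500 / (2 * 149.2e3) = 0.005 m = 0.5 cm

0.5 cm


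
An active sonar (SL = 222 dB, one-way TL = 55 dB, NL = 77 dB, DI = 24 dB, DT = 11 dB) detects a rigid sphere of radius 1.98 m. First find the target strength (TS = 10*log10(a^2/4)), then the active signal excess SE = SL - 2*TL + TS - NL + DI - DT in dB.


Step 1: TS = 10*log10(1.98^2/4) = -0.09 dB
Step 2: SE = SL - 2*TL + TS - NL + DI - DT = 222 - 2*55 + (-0.09) - 77 + 24 - 11 = 47.91

47.91 dB


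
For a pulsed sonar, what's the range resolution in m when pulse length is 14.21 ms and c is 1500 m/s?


dR = c*tau/2 = 1500 * 14.21e-3 / 2 = 10.6575

10.6575 m


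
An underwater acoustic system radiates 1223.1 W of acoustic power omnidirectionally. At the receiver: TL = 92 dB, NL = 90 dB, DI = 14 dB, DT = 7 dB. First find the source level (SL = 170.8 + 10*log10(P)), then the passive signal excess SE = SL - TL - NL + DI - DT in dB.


Step 1: SL = 170.8 + 10*log10(1223.1) = 201.67 dB
Step 2: SE = SL - TL - NL + DI - DT = 201.67 - 92 - 90 + 14 - 7 = 26.67

26.67 dB


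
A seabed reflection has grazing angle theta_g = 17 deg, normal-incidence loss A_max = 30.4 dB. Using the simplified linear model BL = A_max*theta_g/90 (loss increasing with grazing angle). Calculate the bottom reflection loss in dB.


BL = A_max * theta_g / 90 = 30.4 * 17 / 90 = 5.74

5.74 dB


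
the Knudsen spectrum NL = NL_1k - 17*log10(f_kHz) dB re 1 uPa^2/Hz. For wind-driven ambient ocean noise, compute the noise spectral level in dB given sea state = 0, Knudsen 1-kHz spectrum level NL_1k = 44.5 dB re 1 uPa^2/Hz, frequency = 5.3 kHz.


32.19 dB


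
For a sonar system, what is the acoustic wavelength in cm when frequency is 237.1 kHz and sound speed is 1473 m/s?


0.62 cm


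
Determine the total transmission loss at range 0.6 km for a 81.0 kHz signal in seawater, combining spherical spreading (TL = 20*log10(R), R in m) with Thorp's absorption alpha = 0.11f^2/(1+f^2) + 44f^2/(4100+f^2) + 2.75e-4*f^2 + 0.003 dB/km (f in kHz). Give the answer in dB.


72.96 dB


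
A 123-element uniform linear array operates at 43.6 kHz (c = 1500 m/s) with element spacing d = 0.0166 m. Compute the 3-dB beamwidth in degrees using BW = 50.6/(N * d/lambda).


Step 1: lambda = 1500/43600 = 0.0344 m
Step 2: d/lambda = 0.0166/0.0344 = 0.4826
Step 3: BW = 50.6/(N * d/lambda) = 50.6/(123 * 0.4826) = 0.85

0.85 deg


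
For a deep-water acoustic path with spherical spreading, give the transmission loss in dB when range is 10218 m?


80.19 dB


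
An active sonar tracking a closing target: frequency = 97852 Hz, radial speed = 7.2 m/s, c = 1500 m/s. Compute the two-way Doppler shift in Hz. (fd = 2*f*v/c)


939.38 Hz


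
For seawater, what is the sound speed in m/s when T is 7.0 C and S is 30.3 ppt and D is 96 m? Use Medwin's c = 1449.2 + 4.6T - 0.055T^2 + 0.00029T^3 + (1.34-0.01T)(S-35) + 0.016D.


1474.37 m/s


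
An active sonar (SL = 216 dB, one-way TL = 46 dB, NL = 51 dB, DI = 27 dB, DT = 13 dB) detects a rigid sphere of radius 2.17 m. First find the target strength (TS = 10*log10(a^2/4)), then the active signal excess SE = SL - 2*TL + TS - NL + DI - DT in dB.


Step 1: TS = 10*log10(2.17^2/4) = 0.71 dB
Step 2: SE = SL - 2*TL + TS - NL + DI - DT = 216 - 2*46 + (0.71) - 51 + 27 - 13 = 87.71

87.71 dB


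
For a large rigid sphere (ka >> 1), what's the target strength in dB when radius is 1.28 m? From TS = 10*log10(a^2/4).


TS = 10*log10(1.28^2 / 4) = 10*log10(0.4096) = -3.88

-3.88 dB


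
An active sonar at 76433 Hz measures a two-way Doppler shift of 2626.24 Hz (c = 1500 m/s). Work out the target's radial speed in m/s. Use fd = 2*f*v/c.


From fd = 2*f*v/c, v = c*fd/(2*f) = 1500 * 2626.24 / (2*76433) = 25.77

25.77 m/s


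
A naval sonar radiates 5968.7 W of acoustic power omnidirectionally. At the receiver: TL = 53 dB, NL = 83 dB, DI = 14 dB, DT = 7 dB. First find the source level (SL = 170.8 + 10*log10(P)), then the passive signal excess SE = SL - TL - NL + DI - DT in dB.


Step 1: SL = 170.8 + 10*log10(5968.7) = 208.56 dB
Step 2: SE = SL - TL - NL + DI - DT = 208.56 - 53 - 83 + 14 - 7 = 79.56

79.56 dB


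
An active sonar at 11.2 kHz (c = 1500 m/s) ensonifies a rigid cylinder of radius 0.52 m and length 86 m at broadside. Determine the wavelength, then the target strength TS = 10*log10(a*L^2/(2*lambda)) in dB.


Step 1: lambda = c/f = 1500/11200 = 0.13393 m
Step 2: TS = 10*log10(a*L^2/(2*lambda)) = 10*log10(0.52*86^2/(2*0.13393)) = 41.57

41.57 dB


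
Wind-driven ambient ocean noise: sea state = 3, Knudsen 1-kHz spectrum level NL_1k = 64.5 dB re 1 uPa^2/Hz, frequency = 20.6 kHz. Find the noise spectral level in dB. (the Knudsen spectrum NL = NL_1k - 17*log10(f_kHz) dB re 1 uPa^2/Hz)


42.16 dB


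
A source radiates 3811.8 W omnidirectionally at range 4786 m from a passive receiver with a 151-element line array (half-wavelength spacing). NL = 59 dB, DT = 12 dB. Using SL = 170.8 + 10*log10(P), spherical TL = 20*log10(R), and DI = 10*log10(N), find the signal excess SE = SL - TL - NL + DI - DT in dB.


Step 1: SL = 170.8 + 10*log10(3811.8) = 206.61 dB
Step 2: TL = 20*log10(4786) = 73.6 dB
Step 3: DI = 10*log10(151) = 21.79 dB
Step 4: SE = SL - TL - NL + DI - DT = 206.61 - 73.6 - 59 + 21.79 - 12 = 83.8

83.8 dB


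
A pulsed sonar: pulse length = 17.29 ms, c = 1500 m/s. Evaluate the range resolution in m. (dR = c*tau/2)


dR = c*tau/2 = 1500 * 17.29e-3 / 2 = 12.9675

12.9675 m


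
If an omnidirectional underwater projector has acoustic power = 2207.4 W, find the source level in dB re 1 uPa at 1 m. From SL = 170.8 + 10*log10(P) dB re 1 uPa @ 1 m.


SL = 170.8 + 10*log10(2207.4) = 170.8 + 33.44 = 204.24

204.24 dB


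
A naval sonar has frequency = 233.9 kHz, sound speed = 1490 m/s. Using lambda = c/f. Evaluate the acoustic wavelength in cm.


lambda = c/f = 1490 / 233900 = 0.0064 m = 0.64 cm

0.64 cm


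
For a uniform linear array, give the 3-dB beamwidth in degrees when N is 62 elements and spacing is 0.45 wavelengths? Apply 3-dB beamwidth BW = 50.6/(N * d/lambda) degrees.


1.81 deg


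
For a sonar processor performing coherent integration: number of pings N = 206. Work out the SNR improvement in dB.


23.14 dB


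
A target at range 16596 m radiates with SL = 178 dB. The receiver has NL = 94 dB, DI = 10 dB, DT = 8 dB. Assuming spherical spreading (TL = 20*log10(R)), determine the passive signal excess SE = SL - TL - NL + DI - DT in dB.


1.6 dB


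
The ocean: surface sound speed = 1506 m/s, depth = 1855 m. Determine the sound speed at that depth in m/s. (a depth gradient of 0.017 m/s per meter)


1537.535 m/s


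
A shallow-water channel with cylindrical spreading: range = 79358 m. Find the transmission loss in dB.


49.0 dB


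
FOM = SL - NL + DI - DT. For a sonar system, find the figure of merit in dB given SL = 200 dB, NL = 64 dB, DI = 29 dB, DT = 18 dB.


FOM = SL - NL + DI - DT = 200 - 64 + 29 - 18 = 147

147 dB


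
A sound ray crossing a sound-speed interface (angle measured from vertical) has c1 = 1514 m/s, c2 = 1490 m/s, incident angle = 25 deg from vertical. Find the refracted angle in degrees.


sin(theta2) = (c2/c1)*sin(theta1) = (1490/1514)*sin(25 deg) = 0.41592
theta2 = arcsin(0.41592) = 24.58

24.58 deg


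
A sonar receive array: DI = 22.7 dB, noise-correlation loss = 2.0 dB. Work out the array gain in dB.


AG = DI - L_corr = 22.7 - 2.0 = 20.7

20.7 dB


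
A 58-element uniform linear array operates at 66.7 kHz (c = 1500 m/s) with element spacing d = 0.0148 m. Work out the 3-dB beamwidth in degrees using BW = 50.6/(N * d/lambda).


Step 1: lambda = 1500/66700 = 0.02249 m
Step 2: d/lambda = 0.0148/0.02249 = 0.6581
Step 3: BW = 50.6/(N * d/lambda) = 50.6/(58 * 0.6581) = 1.33

1.33 deg


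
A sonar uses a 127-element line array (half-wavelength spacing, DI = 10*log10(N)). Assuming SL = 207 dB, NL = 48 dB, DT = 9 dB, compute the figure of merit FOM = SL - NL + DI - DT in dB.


171.04 dB


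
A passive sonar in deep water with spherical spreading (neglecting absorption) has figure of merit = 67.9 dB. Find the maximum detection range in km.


At max range FOM = TL, so 20*log10(R) = 67.9
R = 10^(67.9/20) = 2483.13 m = 2.48 km

2.48 km


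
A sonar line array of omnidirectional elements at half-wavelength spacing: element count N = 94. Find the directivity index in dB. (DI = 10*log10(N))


DI = 10*log10(94) = 19.73

19.73 dB


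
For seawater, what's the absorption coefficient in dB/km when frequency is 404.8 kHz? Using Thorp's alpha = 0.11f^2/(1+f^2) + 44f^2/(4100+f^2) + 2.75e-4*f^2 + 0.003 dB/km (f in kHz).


88.101 dB/km


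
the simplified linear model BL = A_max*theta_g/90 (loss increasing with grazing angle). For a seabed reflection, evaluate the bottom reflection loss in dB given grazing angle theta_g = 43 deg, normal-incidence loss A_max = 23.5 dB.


11.23 dB


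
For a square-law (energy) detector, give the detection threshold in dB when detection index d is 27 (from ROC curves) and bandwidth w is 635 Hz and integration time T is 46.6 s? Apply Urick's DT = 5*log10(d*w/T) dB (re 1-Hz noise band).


DT = 5*log10(d*w/T) = 5*log10(27 * 635 / 46.6) = 5*log10(367.92) = 12.83

12.83 dB


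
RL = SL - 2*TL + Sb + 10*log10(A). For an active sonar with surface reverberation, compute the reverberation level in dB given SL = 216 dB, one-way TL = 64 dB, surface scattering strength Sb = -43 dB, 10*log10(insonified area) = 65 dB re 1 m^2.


110 dB


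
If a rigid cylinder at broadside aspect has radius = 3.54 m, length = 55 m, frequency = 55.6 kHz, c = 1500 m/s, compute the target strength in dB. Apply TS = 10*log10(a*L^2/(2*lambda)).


lambda = 1500/55600 = 0.02698 m
TS = 10*log10(3.54*55^2/(2*0.02698)) = 52.98

52.98 dB


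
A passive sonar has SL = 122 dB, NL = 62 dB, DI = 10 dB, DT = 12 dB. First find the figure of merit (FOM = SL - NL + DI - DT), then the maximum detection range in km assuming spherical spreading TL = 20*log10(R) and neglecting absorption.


Step 1: FOM = SL - NL + DI - DT = 122 - 62 + 10 - 12 = 58 dB
Step 2: at max range FOM = TL = 20*log10(R), so R = 10^(58/20) = 794.33 m = 0.79 km

0.79 km


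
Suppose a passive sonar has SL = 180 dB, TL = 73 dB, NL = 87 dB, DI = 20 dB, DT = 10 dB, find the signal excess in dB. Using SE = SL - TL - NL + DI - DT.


30 dB


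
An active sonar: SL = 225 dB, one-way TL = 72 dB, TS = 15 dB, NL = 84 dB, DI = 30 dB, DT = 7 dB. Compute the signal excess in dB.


35 dB


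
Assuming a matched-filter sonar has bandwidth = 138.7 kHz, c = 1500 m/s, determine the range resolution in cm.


dR = c/(2*BW) = 1500 / (2 * 138.7e3) = 0.0054 m = 0.54 cm

0.54 cm


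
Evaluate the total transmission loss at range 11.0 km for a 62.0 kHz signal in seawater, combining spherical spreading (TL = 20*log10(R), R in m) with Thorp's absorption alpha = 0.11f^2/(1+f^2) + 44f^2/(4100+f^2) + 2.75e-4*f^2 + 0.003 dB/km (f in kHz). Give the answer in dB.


Step 1 (Thorp): alpha = 0.11*3844.0/(1+3844.0) + 44*3844.0/(4100+3844.0) + 2.75e-4*3844.0 + 0.003 = 22.4611 dB/km
Step 2: TL_spread = 20*log10(11000) = 80.83 dB
Step 3: TL_abs = alpha*R = 22.4611 * 11.0 = 247.07 dB
Step 4: TL_total = 80.83 + 247.07 = 327.9

327.9 dB


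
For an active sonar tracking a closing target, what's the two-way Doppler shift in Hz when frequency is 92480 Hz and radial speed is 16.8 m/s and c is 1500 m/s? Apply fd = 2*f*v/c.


fd = 2*f*v/c = 2 * 92480 * 16.8 / 1500 = 2071.55

2071.55 Hz


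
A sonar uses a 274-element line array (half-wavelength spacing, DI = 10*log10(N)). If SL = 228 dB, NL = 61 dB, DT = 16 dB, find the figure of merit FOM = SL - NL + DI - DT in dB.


175.38 dB


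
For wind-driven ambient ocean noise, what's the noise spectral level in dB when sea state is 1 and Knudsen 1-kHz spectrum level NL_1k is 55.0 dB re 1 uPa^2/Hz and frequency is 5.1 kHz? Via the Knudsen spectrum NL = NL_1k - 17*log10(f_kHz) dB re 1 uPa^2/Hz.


NL = NL_1k - 17*log10(f_kHz) = 55.0 - 17*log10(5.1) = 55.0 - (12.03) = 42.97

42.97 dB


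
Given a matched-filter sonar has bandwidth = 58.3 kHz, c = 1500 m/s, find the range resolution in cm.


dR = c/(2*BW) = 1500 / (2 * 58.3e3) = 0.0129 m = 1.29 cm

1.29 cm


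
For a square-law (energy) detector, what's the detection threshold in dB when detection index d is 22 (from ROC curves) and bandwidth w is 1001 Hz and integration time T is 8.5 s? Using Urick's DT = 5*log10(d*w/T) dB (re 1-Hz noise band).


17.07 dB


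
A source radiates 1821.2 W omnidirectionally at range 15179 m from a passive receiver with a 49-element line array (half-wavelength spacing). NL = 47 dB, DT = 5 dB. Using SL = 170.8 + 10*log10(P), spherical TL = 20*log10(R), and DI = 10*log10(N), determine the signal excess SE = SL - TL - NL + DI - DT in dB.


Step 1: SL = 170.8 + 10*log10(1821.2) = 203.4 dB
Step 2: TL = 20*log10(15179) = 83.62 dB
Step 3: DI = 10*log10(49) = 16.9 dB
Step 4: SE = SL - TL - NL + DI - DT = 203.4 - 83.62 - 47 + 16.9 - 5 = 84.68

84.68 dB


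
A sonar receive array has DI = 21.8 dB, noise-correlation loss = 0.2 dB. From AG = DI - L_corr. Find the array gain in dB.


AG = DI - L_corr = 21.8 - 0.2 = 21.6

21.6 dB


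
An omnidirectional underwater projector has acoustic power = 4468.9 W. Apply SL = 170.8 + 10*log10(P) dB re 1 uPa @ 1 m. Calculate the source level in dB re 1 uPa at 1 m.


SL = 170.8 + 10*log10(4468.9) = 170.8 + 36.5 = 207.3

207.3 dB


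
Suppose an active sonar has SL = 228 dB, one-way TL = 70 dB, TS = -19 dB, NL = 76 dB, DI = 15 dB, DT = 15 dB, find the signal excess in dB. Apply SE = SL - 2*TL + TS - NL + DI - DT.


SE = SL - 2*TL + TS - NL + DI - DT = 228 - 2*70 + (-19) - 76 + 15 - 15 = -7

-7 dB


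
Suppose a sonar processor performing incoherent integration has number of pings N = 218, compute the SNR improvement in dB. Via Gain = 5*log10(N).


11.69 dB


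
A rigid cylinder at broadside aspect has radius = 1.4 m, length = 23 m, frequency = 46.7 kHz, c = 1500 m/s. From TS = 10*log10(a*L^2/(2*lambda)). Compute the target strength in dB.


40.62 dB


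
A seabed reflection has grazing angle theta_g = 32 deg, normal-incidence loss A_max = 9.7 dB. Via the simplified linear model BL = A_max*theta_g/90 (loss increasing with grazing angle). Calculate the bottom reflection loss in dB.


BL = A_max * theta_g / 90 = 9.7 * 32 / 90 = 3.45

3.45 dB


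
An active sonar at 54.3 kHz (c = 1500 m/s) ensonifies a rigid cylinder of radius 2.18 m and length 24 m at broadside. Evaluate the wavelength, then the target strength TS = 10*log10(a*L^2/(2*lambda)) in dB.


Step 1: lambda = c/f = 1500/54300 = 0.02762 m
Step 2: TS = 10*log10(a*L^2/(2*lambda)) = 10*log10(2.18*24^2/(2*0.02762)) = 43.57

43.57 dB


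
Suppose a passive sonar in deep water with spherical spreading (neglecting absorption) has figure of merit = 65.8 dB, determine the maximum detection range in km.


1.95 km


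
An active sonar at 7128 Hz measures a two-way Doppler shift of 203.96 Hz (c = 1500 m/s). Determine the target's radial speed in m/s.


From fd = 2*f*v/c, v = c*fd/(2*f) = 1500 * 203.96 / (2*7128) = 21.46

21.46 m/s


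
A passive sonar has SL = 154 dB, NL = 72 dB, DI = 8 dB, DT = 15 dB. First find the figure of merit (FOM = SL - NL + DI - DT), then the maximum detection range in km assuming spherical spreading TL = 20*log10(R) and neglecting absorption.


Step 1: FOM = SL - NL + DI - DT = 154 - 72 + 8 - 15 = 75 dB
Step 2: at max range FOM = TL = 20*log10(R), so R = 10^(75/20) = 5623.41 m = 5.62 km

5.62 km


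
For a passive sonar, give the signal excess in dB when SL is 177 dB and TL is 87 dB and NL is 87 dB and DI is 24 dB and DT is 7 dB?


20 dB


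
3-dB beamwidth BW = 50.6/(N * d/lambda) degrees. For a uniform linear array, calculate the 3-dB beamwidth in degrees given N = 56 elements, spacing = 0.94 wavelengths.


BW = 50.6 / (56 * 0.94) = 50.6 / 52.64 = 0.96

0.96 deg


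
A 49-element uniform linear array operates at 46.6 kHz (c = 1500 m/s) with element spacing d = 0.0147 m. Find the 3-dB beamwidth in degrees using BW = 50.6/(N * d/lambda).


Step 1: lambda = 1500/46600 = 0.03219 m
Step 2: d/lambda = 0.0147/0.03219 = 0.4567
Step 3: BW = 50.6/(N * d/lambda) = 50.6/(49 * 0.4567) = 2.26

2.26 deg


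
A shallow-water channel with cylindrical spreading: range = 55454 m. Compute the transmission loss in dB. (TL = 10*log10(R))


TL = 10*log10(55454) = 47.44

47.44 dB


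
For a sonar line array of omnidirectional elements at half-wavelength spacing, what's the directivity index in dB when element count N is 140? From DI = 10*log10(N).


DI = 10*log10(140) = 21.46

21.46 dB


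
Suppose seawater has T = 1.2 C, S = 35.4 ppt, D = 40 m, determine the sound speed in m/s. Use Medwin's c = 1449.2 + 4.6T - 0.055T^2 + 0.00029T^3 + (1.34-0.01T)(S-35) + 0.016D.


c = 1449.2 + 4.6*1.2 - 0.055*1.2^2 + 0.00029*1.2^3 + (1.34 - 0.01*1.2)*(35.4 - 35) + 0.016*40 = 1455.81

1455.81 m/s


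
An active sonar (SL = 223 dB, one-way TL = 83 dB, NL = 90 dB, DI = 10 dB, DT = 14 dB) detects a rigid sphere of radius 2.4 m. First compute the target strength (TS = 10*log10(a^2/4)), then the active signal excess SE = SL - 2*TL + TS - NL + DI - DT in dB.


Step 1: TS = 10*log10(2.4^2/4) = 1.58 dB
Step 2: SE = SL - 2*TL + TS - NL + DI - DT = 223 - 2*83 + (1.58) - 90 + 10 - 14 = -35.42

-35.42 dB


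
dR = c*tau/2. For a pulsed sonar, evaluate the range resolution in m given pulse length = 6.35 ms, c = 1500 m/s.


4.7625 m


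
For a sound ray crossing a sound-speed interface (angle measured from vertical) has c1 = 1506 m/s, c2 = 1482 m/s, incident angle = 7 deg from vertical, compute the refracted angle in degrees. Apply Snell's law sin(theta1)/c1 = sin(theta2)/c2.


sin(theta2) = (c2/c1)*sin(theta1) = (1482/1506)*sin(7 deg) = 0.11993
theta2 = arcsin(0.11993) = 6.89

6.89 deg


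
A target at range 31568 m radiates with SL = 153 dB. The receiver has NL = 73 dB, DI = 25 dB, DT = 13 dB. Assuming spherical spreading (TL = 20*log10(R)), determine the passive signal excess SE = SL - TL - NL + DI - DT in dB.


Step 1: TL = 20*log10(31568) = 89.98 dB
Step 2: SE = 153 - 89.98 - 73 + 25 - 13 = 2.02

2.02 dB


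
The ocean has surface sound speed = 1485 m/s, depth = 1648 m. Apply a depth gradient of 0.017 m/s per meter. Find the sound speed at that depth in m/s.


c = 1485 + 0.017 * 1648 = 1513.016

1513.016 m/s


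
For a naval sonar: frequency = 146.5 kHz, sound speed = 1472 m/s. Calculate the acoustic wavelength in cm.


lambda = c/f = 1472 / 146500 = 0.01 m = 1.0 cm

1.0 cm


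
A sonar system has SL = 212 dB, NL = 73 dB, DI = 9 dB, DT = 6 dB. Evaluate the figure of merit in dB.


FOM = SL - NL + DI - DT = 212 - 73 + 9 - 6 = 142

142 dB


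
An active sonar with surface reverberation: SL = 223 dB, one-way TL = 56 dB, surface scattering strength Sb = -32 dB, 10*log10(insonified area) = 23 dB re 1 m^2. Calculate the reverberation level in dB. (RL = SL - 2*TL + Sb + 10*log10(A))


102 dB


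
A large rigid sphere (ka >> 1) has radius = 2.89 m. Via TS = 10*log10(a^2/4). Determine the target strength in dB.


3.2 dB


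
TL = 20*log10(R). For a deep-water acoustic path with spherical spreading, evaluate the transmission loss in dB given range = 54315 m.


TL = 20*log10(54315) = 94.7

94.7 dB


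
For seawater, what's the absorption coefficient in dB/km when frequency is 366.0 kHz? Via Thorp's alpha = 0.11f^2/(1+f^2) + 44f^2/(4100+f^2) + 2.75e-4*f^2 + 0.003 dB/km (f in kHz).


79.644 dB/km


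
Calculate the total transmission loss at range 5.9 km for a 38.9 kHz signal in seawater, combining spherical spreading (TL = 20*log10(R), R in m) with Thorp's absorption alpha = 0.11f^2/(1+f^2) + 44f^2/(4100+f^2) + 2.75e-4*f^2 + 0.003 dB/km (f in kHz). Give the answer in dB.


Step 1 (Thorp): alpha = 0.11*1513.21/(1+1513.21) + 44*1513.21/(4100+1513.21) + 2.75e-4*1513.21 + 0.003 = 12.3906 dB/km
Step 2: TL_spread = 20*log10(5900) = 75.42 dB
Step 3: TL_abs = alpha*R = 12.3906 * 5.9 = 73.1 dB
Step 4: TL_total = 75.42 + 73.1 = 148.52

148.52 dB


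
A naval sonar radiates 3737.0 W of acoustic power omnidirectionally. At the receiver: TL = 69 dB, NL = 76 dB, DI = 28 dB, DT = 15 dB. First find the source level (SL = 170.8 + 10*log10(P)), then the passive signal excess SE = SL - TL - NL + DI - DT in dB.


Step 1: SL = 170.8 + 10*log10(3737.0) = 206.53 dB
Step 2: SE = SL - TL - NL + DI - DT = 206.53 - 69 - 76 + 28 - 15 = 74.53

74.53 dB


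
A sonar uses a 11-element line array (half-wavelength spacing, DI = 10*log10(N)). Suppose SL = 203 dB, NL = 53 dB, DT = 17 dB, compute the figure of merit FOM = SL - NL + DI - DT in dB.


Step 1: DI = 10*log10(11) = 10.41 dB
Step 2: FOM = SL - NL + DI - DT = 203 - 53 + 10.41 - 17 = 143.41

143.41 dB


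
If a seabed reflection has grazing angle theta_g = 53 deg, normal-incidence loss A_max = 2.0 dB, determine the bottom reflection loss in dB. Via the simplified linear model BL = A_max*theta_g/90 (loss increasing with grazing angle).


1.18 dB


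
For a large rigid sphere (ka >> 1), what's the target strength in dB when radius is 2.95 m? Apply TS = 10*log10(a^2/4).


TS = 10*log10(2.95^2 / 4) = 10*log10(2.175625) = 3.38

3.38 dB


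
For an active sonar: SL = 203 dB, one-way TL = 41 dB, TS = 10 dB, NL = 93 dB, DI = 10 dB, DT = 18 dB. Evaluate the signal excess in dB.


SE = SL - 2*TL + TS - NL + DI - DT = 203 - 2*41 + (10) - 93 + 10 - 18 = 30

30 dB


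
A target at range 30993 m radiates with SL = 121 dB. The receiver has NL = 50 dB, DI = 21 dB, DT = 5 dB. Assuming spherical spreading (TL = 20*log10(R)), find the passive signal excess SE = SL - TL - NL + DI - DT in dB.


Step 1: TL = 20*log10(30993) = 89.83 dB
Step 2: SE = 121 - 89.83 - 50 + 21 - 5 = -2.83

-2.83 dB


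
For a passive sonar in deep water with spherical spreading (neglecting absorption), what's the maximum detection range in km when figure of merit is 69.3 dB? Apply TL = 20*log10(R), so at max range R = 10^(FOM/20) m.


2.92 km


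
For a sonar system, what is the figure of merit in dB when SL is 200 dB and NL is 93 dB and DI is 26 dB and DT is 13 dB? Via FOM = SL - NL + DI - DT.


120 dB


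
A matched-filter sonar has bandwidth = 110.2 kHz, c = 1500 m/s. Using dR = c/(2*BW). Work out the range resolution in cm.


dR = c/(2*BW) = 1500 / (2 * 110.2e3) = 0.0068 m = 0.68 cm

0.68 cm


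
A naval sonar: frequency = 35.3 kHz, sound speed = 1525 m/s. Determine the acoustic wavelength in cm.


4.32 cm


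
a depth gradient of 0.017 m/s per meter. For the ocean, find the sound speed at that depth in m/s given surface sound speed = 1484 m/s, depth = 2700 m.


c = 1484 + 0.017 * 2700 = 1529.9

1529.9 m/s


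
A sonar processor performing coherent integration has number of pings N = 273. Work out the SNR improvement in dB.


24.36 dB


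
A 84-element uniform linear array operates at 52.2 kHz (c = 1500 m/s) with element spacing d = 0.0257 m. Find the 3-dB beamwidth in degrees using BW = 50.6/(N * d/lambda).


Step 1: lambda = 1500/52200 = 0.02874 m
Step 2: d/lambda = 0.0257/0.02874 = 0.8942
Step 3: BW = 50.6/(N * d/lambda) = 50.6/(84 * 0.8942) = 0.67

0.67 deg


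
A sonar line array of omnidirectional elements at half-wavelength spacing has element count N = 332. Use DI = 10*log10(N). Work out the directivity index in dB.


DI = 10*log10(332) = 25.21

25.21 dB


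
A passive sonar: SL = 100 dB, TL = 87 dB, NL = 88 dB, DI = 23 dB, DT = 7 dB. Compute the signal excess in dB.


-59 dB


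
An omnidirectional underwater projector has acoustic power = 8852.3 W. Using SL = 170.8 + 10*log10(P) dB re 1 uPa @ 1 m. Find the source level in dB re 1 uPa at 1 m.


SL = 170.8 + 10*log10(8852.3) = 170.8 + 39.47 = 210.27

210.27 dB


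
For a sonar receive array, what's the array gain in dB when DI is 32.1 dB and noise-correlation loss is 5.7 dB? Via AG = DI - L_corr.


26.4 dB


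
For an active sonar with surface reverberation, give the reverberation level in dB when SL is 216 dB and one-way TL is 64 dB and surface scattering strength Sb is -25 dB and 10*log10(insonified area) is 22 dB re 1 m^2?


RL = SL - 2*TL + Sb + 10*log10(A) = 216 - 2*64 + (-25) + 22 = 85

85 dB


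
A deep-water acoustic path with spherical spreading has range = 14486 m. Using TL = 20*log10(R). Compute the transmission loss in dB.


TL = 20*log10(14486) = 83.22

83.22 dB


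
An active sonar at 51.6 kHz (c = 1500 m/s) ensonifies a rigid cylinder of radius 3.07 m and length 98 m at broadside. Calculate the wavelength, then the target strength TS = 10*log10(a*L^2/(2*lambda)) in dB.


Step 1: lambda = c/f = 1500/51600 = 0.02907 m
Step 2: TS = 10*log10(a*L^2/(2*lambda)) = 10*log10(3.07*98^2/(2*0.02907)) = 57.05

57.05 dB


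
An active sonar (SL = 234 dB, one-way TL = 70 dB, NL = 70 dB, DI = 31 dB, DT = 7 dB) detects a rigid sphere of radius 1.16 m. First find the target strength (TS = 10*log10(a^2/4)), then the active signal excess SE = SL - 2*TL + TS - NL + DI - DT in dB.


Step 1: TS = 10*log10(1.16^2/4) = -4.73 dB
Step 2: SE = SL - 2*TL + TS - NL + DI - DT = 234 - 2*70 + (-4.73) - 70 + 31 - 7 = 43.27

43.27 dB


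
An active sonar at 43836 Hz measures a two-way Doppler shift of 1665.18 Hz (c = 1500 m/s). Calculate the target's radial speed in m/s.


From fd = 2*f*v/c, v = c*fd/(2*f) = 1500 * 1665.18 / (2*43836) = 28.49

28.49 m/s


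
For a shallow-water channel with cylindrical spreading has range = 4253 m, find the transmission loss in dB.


36.29 dB


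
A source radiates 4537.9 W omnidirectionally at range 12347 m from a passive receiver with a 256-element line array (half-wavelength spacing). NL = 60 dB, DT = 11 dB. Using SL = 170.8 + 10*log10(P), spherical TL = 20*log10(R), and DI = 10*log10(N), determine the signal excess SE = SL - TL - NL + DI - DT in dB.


78.62 dB


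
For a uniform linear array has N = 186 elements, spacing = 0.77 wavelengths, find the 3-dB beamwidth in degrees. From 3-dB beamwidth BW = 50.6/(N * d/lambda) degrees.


BW = 50.6 / (186 * 0.77) = 50.6 / 143.22 = 0.35

0.35 deg


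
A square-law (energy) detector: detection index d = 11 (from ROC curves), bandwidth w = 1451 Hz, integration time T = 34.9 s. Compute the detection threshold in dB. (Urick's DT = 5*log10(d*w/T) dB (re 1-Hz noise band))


DT = 5*log10(d*w/T) = 5*log10(11 * 1451 / 34.9) = 5*log10(457.34) = 13.3

13.3 dB
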